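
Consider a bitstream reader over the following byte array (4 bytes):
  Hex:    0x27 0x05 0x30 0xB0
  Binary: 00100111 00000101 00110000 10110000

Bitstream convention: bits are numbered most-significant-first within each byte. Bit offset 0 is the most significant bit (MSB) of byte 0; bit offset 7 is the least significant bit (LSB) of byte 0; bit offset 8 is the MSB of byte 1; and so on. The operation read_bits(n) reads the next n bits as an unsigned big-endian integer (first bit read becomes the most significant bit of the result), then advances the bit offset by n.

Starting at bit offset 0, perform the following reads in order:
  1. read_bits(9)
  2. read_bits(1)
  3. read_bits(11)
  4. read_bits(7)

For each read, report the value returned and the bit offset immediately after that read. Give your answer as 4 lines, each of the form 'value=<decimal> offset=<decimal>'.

Answer: value=78 offset=9
value=0 offset=10
value=166 offset=21
value=11 offset=28

Derivation:
Read 1: bits[0:9] width=9 -> value=78 (bin 001001110); offset now 9 = byte 1 bit 1; 23 bits remain
Read 2: bits[9:10] width=1 -> value=0 (bin 0); offset now 10 = byte 1 bit 2; 22 bits remain
Read 3: bits[10:21] width=11 -> value=166 (bin 00010100110); offset now 21 = byte 2 bit 5; 11 bits remain
Read 4: bits[21:28] width=7 -> value=11 (bin 0001011); offset now 28 = byte 3 bit 4; 4 bits remain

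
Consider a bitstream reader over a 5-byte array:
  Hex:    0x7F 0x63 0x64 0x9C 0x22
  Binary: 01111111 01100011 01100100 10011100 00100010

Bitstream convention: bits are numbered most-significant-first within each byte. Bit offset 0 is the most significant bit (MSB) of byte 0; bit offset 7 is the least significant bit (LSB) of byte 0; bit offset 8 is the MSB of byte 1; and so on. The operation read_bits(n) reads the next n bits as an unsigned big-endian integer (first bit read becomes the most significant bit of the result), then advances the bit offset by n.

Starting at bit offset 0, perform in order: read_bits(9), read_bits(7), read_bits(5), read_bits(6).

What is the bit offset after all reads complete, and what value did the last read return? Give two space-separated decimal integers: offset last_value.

Answer: 27 36

Derivation:
Read 1: bits[0:9] width=9 -> value=254 (bin 011111110); offset now 9 = byte 1 bit 1; 31 bits remain
Read 2: bits[9:16] width=7 -> value=99 (bin 1100011); offset now 16 = byte 2 bit 0; 24 bits remain
Read 3: bits[16:21] width=5 -> value=12 (bin 01100); offset now 21 = byte 2 bit 5; 19 bits remain
Read 4: bits[21:27] width=6 -> value=36 (bin 100100); offset now 27 = byte 3 bit 3; 13 bits remain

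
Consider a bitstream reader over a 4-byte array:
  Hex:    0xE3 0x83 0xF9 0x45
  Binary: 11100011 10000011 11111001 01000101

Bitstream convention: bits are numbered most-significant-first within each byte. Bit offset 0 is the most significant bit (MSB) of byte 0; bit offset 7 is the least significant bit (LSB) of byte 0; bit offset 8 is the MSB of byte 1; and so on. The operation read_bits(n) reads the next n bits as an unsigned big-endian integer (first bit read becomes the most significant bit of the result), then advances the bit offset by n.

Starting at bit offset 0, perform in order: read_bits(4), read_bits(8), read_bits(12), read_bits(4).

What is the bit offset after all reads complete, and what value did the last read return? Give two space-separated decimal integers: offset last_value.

Read 1: bits[0:4] width=4 -> value=14 (bin 1110); offset now 4 = byte 0 bit 4; 28 bits remain
Read 2: bits[4:12] width=8 -> value=56 (bin 00111000); offset now 12 = byte 1 bit 4; 20 bits remain
Read 3: bits[12:24] width=12 -> value=1017 (bin 001111111001); offset now 24 = byte 3 bit 0; 8 bits remain
Read 4: bits[24:28] width=4 -> value=4 (bin 0100); offset now 28 = byte 3 bit 4; 4 bits remain

Answer: 28 4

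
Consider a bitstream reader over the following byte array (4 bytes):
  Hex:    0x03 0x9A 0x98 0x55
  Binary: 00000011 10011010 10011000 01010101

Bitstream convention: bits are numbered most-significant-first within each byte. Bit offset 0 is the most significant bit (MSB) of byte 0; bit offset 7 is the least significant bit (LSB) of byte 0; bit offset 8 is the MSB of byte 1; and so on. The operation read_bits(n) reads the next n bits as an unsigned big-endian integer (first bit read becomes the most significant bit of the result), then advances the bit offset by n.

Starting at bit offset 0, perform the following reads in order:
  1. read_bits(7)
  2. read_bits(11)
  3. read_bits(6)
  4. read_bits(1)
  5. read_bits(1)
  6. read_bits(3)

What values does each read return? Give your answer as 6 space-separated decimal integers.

Read 1: bits[0:7] width=7 -> value=1 (bin 0000001); offset now 7 = byte 0 bit 7; 25 bits remain
Read 2: bits[7:18] width=11 -> value=1642 (bin 11001101010); offset now 18 = byte 2 bit 2; 14 bits remain
Read 3: bits[18:24] width=6 -> value=24 (bin 011000); offset now 24 = byte 3 bit 0; 8 bits remain
Read 4: bits[24:25] width=1 -> value=0 (bin 0); offset now 25 = byte 3 bit 1; 7 bits remain
Read 5: bits[25:26] width=1 -> value=1 (bin 1); offset now 26 = byte 3 bit 2; 6 bits remain
Read 6: bits[26:29] width=3 -> value=2 (bin 010); offset now 29 = byte 3 bit 5; 3 bits remain

Answer: 1 1642 24 0 1 2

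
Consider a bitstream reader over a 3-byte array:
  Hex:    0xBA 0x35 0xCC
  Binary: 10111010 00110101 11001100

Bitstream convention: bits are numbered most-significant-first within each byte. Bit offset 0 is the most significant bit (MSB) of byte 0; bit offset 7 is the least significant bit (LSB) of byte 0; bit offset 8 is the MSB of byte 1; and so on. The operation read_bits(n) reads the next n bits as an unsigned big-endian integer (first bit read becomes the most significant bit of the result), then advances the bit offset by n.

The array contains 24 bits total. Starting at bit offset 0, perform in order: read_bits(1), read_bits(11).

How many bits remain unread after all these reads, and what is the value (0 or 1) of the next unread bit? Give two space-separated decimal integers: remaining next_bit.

Read 1: bits[0:1] width=1 -> value=1 (bin 1); offset now 1 = byte 0 bit 1; 23 bits remain
Read 2: bits[1:12] width=11 -> value=931 (bin 01110100011); offset now 12 = byte 1 bit 4; 12 bits remain

Answer: 12 0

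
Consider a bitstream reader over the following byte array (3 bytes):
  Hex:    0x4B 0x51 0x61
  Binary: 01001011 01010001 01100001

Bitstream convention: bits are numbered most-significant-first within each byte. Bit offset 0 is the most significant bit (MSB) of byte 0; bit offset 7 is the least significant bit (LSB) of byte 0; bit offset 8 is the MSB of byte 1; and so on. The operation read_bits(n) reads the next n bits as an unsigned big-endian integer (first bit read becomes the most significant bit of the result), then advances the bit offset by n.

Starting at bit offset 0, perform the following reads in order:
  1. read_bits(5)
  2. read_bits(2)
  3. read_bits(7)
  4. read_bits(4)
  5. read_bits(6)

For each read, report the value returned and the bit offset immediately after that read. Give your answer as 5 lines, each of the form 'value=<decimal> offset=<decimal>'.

Read 1: bits[0:5] width=5 -> value=9 (bin 01001); offset now 5 = byte 0 bit 5; 19 bits remain
Read 2: bits[5:7] width=2 -> value=1 (bin 01); offset now 7 = byte 0 bit 7; 17 bits remain
Read 3: bits[7:14] width=7 -> value=84 (bin 1010100); offset now 14 = byte 1 bit 6; 10 bits remain
Read 4: bits[14:18] width=4 -> value=5 (bin 0101); offset now 18 = byte 2 bit 2; 6 bits remain
Read 5: bits[18:24] width=6 -> value=33 (bin 100001); offset now 24 = byte 3 bit 0; 0 bits remain

Answer: value=9 offset=5
value=1 offset=7
value=84 offset=14
value=5 offset=18
value=33 offset=24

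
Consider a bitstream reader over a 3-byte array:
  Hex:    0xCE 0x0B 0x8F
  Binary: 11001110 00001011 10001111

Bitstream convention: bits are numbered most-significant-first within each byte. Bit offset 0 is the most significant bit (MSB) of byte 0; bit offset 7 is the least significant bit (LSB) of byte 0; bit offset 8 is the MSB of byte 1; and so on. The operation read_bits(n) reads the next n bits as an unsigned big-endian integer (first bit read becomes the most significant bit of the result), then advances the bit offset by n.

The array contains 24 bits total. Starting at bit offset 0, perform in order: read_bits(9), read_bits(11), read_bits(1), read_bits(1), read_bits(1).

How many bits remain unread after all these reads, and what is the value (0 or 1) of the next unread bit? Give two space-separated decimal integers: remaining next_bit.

Read 1: bits[0:9] width=9 -> value=412 (bin 110011100); offset now 9 = byte 1 bit 1; 15 bits remain
Read 2: bits[9:20] width=11 -> value=184 (bin 00010111000); offset now 20 = byte 2 bit 4; 4 bits remain
Read 3: bits[20:21] width=1 -> value=1 (bin 1); offset now 21 = byte 2 bit 5; 3 bits remain
Read 4: bits[21:22] width=1 -> value=1 (bin 1); offset now 22 = byte 2 bit 6; 2 bits remain
Read 5: bits[22:23] width=1 -> value=1 (bin 1); offset now 23 = byte 2 bit 7; 1 bits remain

Answer: 1 1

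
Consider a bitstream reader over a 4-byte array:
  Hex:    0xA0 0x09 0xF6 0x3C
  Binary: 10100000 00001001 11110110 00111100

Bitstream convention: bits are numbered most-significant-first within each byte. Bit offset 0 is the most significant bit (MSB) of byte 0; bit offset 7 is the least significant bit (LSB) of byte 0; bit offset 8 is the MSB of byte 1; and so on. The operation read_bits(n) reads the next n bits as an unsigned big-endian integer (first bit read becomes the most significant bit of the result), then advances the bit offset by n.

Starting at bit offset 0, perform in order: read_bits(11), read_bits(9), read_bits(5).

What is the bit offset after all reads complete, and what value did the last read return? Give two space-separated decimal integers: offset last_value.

Answer: 25 12

Derivation:
Read 1: bits[0:11] width=11 -> value=1280 (bin 10100000000); offset now 11 = byte 1 bit 3; 21 bits remain
Read 2: bits[11:20] width=9 -> value=159 (bin 010011111); offset now 20 = byte 2 bit 4; 12 bits remain
Read 3: bits[20:25] width=5 -> value=12 (bin 01100); offset now 25 = byte 3 bit 1; 7 bits remain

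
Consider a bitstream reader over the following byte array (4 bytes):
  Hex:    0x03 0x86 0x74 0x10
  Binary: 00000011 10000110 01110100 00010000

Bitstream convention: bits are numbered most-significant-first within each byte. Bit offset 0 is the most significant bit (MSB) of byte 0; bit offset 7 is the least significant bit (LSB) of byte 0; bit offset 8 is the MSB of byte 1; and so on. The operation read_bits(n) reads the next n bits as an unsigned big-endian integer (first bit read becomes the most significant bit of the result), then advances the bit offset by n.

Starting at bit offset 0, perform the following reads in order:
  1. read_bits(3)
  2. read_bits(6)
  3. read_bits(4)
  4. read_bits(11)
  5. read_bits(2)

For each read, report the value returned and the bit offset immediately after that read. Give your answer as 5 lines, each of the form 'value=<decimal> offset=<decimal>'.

Answer: value=0 offset=3
value=7 offset=9
value=0 offset=13
value=1652 offset=24
value=0 offset=26

Derivation:
Read 1: bits[0:3] width=3 -> value=0 (bin 000); offset now 3 = byte 0 bit 3; 29 bits remain
Read 2: bits[3:9] width=6 -> value=7 (bin 000111); offset now 9 = byte 1 bit 1; 23 bits remain
Read 3: bits[9:13] width=4 -> value=0 (bin 0000); offset now 13 = byte 1 bit 5; 19 bits remain
Read 4: bits[13:24] width=11 -> value=1652 (bin 11001110100); offset now 24 = byte 3 bit 0; 8 bits remain
Read 5: bits[24:26] width=2 -> value=0 (bin 00); offset now 26 = byte 3 bit 2; 6 bits remain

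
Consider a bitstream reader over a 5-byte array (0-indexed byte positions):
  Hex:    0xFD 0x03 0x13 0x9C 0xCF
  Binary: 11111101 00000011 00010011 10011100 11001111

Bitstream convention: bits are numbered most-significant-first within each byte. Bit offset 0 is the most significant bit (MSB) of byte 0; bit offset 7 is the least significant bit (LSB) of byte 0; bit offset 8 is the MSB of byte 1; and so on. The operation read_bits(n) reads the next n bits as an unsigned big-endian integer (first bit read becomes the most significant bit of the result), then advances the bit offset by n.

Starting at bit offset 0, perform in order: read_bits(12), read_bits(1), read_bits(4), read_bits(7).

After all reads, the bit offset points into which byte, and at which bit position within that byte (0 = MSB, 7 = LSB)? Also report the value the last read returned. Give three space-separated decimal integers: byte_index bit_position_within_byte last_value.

Answer: 3 0 19

Derivation:
Read 1: bits[0:12] width=12 -> value=4048 (bin 111111010000); offset now 12 = byte 1 bit 4; 28 bits remain
Read 2: bits[12:13] width=1 -> value=0 (bin 0); offset now 13 = byte 1 bit 5; 27 bits remain
Read 3: bits[13:17] width=4 -> value=6 (bin 0110); offset now 17 = byte 2 bit 1; 23 bits remain
Read 4: bits[17:24] width=7 -> value=19 (bin 0010011); offset now 24 = byte 3 bit 0; 16 bits remain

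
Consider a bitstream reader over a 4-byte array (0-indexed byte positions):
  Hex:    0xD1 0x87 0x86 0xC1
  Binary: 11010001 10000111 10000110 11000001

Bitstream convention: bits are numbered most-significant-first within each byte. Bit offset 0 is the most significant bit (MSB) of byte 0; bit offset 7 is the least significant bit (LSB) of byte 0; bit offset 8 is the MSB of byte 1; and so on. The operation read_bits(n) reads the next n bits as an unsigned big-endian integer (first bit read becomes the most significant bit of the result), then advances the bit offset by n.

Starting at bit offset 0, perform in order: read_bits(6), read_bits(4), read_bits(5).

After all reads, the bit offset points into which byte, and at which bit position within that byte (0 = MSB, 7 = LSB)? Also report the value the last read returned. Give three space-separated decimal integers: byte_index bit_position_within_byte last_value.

Read 1: bits[0:6] width=6 -> value=52 (bin 110100); offset now 6 = byte 0 bit 6; 26 bits remain
Read 2: bits[6:10] width=4 -> value=6 (bin 0110); offset now 10 = byte 1 bit 2; 22 bits remain
Read 3: bits[10:15] width=5 -> value=3 (bin 00011); offset now 15 = byte 1 bit 7; 17 bits remain

Answer: 1 7 3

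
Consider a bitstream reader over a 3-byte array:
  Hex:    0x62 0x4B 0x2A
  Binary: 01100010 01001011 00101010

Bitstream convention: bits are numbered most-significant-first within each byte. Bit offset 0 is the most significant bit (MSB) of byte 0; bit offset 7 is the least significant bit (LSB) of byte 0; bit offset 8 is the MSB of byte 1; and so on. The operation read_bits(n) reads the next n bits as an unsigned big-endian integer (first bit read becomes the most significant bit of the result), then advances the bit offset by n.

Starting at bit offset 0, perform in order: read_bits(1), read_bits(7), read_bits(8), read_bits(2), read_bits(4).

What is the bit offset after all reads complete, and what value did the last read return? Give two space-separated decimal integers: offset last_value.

Read 1: bits[0:1] width=1 -> value=0 (bin 0); offset now 1 = byte 0 bit 1; 23 bits remain
Read 2: bits[1:8] width=7 -> value=98 (bin 1100010); offset now 8 = byte 1 bit 0; 16 bits remain
Read 3: bits[8:16] width=8 -> value=75 (bin 01001011); offset now 16 = byte 2 bit 0; 8 bits remain
Read 4: bits[16:18] width=2 -> value=0 (bin 00); offset now 18 = byte 2 bit 2; 6 bits remain
Read 5: bits[18:22] width=4 -> value=10 (bin 1010); offset now 22 = byte 2 bit 6; 2 bits remain

Answer: 22 10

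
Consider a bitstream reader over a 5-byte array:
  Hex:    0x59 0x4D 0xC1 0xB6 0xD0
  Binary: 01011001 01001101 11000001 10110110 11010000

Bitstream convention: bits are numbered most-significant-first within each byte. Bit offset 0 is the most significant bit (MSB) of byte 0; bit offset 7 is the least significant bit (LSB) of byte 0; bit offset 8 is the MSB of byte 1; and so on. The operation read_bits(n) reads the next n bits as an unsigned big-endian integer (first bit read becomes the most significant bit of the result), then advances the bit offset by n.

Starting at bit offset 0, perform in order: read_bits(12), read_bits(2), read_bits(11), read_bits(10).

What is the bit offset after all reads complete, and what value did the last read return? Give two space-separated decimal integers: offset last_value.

Read 1: bits[0:12] width=12 -> value=1428 (bin 010110010100); offset now 12 = byte 1 bit 4; 28 bits remain
Read 2: bits[12:14] width=2 -> value=3 (bin 11); offset now 14 = byte 1 bit 6; 26 bits remain
Read 3: bits[14:25] width=11 -> value=899 (bin 01110000011); offset now 25 = byte 3 bit 1; 15 bits remain
Read 4: bits[25:35] width=10 -> value=438 (bin 0110110110); offset now 35 = byte 4 bit 3; 5 bits remain

Answer: 35 438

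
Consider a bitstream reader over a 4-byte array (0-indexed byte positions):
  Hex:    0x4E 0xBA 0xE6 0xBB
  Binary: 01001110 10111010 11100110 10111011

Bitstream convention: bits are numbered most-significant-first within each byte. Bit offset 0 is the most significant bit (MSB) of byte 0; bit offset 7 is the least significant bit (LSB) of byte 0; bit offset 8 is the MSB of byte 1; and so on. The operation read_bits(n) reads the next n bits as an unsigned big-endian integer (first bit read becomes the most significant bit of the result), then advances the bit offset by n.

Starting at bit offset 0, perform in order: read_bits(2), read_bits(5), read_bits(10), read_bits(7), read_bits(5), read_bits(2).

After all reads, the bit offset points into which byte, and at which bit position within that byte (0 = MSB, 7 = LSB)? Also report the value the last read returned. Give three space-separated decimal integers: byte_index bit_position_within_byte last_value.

Answer: 3 7 1

Derivation:
Read 1: bits[0:2] width=2 -> value=1 (bin 01); offset now 2 = byte 0 bit 2; 30 bits remain
Read 2: bits[2:7] width=5 -> value=7 (bin 00111); offset now 7 = byte 0 bit 7; 25 bits remain
Read 3: bits[7:17] width=10 -> value=373 (bin 0101110101); offset now 17 = byte 2 bit 1; 15 bits remain
Read 4: bits[17:24] width=7 -> value=102 (bin 1100110); offset now 24 = byte 3 bit 0; 8 bits remain
Read 5: bits[24:29] width=5 -> value=23 (bin 10111); offset now 29 = byte 3 bit 5; 3 bits remain
Read 6: bits[29:31] width=2 -> value=1 (bin 01); offset now 31 = byte 3 bit 7; 1 bits remain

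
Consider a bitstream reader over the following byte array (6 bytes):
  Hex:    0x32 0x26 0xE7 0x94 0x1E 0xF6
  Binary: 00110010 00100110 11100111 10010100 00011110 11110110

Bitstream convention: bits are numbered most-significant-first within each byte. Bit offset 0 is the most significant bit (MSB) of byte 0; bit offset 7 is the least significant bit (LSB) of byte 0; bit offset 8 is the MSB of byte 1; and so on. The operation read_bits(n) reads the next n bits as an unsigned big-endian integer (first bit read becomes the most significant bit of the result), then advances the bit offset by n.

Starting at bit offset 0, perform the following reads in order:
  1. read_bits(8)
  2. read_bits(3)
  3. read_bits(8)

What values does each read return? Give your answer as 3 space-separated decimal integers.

Read 1: bits[0:8] width=8 -> value=50 (bin 00110010); offset now 8 = byte 1 bit 0; 40 bits remain
Read 2: bits[8:11] width=3 -> value=1 (bin 001); offset now 11 = byte 1 bit 3; 37 bits remain
Read 3: bits[11:19] width=8 -> value=55 (bin 00110111); offset now 19 = byte 2 bit 3; 29 bits remain

Answer: 50 1 55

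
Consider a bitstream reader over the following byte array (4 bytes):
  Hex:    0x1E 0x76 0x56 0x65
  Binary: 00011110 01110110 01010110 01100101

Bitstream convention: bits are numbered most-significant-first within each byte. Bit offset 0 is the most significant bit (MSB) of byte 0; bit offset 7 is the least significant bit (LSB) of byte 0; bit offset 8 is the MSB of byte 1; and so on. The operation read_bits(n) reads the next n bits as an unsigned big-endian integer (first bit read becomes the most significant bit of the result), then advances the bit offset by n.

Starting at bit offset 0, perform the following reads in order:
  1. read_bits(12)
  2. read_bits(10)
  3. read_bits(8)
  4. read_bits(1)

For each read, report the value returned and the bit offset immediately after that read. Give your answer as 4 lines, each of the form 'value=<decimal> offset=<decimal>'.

Answer: value=487 offset=12
value=405 offset=22
value=153 offset=30
value=0 offset=31

Derivation:
Read 1: bits[0:12] width=12 -> value=487 (bin 000111100111); offset now 12 = byte 1 bit 4; 20 bits remain
Read 2: bits[12:22] width=10 -> value=405 (bin 0110010101); offset now 22 = byte 2 bit 6; 10 bits remain
Read 3: bits[22:30] width=8 -> value=153 (bin 10011001); offset now 30 = byte 3 bit 6; 2 bits remain
Read 4: bits[30:31] width=1 -> value=0 (bin 0); offset now 31 = byte 3 bit 7; 1 bits remain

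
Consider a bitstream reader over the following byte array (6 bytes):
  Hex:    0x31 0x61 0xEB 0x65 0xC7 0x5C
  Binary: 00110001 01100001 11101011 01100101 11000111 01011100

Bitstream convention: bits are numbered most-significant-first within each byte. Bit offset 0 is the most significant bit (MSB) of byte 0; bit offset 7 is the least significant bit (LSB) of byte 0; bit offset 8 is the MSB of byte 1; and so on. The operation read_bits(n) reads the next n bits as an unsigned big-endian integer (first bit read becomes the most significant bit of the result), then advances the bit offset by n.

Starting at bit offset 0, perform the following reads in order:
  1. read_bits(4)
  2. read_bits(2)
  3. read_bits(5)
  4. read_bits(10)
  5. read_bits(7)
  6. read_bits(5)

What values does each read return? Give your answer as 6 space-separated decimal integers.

Read 1: bits[0:4] width=4 -> value=3 (bin 0011); offset now 4 = byte 0 bit 4; 44 bits remain
Read 2: bits[4:6] width=2 -> value=0 (bin 00); offset now 6 = byte 0 bit 6; 42 bits remain
Read 3: bits[6:11] width=5 -> value=11 (bin 01011); offset now 11 = byte 1 bit 3; 37 bits remain
Read 4: bits[11:21] width=10 -> value=61 (bin 0000111101); offset now 21 = byte 2 bit 5; 27 bits remain
Read 5: bits[21:28] width=7 -> value=54 (bin 0110110); offset now 28 = byte 3 bit 4; 20 bits remain
Read 6: bits[28:33] width=5 -> value=11 (bin 01011); offset now 33 = byte 4 bit 1; 15 bits remain

Answer: 3 0 11 61 54 11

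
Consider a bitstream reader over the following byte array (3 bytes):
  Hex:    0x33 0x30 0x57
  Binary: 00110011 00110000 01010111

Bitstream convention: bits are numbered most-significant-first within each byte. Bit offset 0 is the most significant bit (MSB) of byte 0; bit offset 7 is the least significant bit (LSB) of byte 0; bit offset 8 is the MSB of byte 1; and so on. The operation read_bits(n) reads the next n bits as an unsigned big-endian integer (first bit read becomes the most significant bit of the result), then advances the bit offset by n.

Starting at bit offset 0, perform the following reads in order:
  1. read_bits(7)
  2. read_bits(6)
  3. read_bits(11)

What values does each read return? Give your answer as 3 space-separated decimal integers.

Answer: 25 38 87

Derivation:
Read 1: bits[0:7] width=7 -> value=25 (bin 0011001); offset now 7 = byte 0 bit 7; 17 bits remain
Read 2: bits[7:13] width=6 -> value=38 (bin 100110); offset now 13 = byte 1 bit 5; 11 bits remain
Read 3: bits[13:24] width=11 -> value=87 (bin 00001010111); offset now 24 = byte 3 bit 0; 0 bits remain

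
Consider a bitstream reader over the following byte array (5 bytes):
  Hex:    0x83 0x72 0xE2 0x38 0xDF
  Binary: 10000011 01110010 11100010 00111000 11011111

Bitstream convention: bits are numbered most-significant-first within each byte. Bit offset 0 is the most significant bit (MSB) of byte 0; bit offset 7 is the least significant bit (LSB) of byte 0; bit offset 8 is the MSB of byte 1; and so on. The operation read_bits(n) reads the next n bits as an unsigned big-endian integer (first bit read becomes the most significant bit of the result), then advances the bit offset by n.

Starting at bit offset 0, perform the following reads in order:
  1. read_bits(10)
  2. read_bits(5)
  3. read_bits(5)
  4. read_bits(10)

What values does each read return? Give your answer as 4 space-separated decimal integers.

Read 1: bits[0:10] width=10 -> value=525 (bin 1000001101); offset now 10 = byte 1 bit 2; 30 bits remain
Read 2: bits[10:15] width=5 -> value=25 (bin 11001); offset now 15 = byte 1 bit 7; 25 bits remain
Read 3: bits[15:20] width=5 -> value=14 (bin 01110); offset now 20 = byte 2 bit 4; 20 bits remain
Read 4: bits[20:30] width=10 -> value=142 (bin 0010001110); offset now 30 = byte 3 bit 6; 10 bits remain

Answer: 525 25 14 142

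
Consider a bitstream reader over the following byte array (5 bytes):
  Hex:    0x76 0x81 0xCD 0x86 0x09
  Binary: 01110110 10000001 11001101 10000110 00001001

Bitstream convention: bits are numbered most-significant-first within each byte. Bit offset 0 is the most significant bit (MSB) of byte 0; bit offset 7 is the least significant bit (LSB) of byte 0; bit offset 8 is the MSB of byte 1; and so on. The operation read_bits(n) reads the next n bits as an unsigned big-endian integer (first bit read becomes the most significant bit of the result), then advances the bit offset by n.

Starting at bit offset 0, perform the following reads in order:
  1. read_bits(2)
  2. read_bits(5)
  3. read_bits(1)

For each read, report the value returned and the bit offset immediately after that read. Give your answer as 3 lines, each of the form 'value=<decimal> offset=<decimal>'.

Answer: value=1 offset=2
value=27 offset=7
value=0 offset=8

Derivation:
Read 1: bits[0:2] width=2 -> value=1 (bin 01); offset now 2 = byte 0 bit 2; 38 bits remain
Read 2: bits[2:7] width=5 -> value=27 (bin 11011); offset now 7 = byte 0 bit 7; 33 bits remain
Read 3: bits[7:8] width=1 -> value=0 (bin 0); offset now 8 = byte 1 bit 0; 32 bits remain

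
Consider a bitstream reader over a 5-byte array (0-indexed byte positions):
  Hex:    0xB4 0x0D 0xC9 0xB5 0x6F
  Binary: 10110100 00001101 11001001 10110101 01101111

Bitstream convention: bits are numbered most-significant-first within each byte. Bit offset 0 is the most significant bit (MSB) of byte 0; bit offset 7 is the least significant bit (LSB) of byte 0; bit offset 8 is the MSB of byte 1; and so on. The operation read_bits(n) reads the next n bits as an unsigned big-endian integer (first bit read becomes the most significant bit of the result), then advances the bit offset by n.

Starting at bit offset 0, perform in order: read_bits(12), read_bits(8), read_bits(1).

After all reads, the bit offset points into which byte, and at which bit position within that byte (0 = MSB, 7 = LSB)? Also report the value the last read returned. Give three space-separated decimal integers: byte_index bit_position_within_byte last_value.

Answer: 2 5 1

Derivation:
Read 1: bits[0:12] width=12 -> value=2880 (bin 101101000000); offset now 12 = byte 1 bit 4; 28 bits remain
Read 2: bits[12:20] width=8 -> value=220 (bin 11011100); offset now 20 = byte 2 bit 4; 20 bits remain
Read 3: bits[20:21] width=1 -> value=1 (bin 1); offset now 21 = byte 2 bit 5; 19 bits remain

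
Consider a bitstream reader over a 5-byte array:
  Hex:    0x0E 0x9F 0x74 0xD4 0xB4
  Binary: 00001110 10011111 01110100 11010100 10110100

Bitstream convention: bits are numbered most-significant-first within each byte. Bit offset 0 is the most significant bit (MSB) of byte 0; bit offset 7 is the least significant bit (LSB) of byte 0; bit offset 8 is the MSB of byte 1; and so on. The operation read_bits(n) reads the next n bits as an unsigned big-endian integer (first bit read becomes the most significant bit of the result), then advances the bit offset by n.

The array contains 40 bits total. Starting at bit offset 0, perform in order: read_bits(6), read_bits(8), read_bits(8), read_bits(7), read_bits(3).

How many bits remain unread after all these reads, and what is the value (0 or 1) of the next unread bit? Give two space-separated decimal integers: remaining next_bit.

Read 1: bits[0:6] width=6 -> value=3 (bin 000011); offset now 6 = byte 0 bit 6; 34 bits remain
Read 2: bits[6:14] width=8 -> value=167 (bin 10100111); offset now 14 = byte 1 bit 6; 26 bits remain
Read 3: bits[14:22] width=8 -> value=221 (bin 11011101); offset now 22 = byte 2 bit 6; 18 bits remain
Read 4: bits[22:29] width=7 -> value=26 (bin 0011010); offset now 29 = byte 3 bit 5; 11 bits remain
Read 5: bits[29:32] width=3 -> value=4 (bin 100); offset now 32 = byte 4 bit 0; 8 bits remain

Answer: 8 1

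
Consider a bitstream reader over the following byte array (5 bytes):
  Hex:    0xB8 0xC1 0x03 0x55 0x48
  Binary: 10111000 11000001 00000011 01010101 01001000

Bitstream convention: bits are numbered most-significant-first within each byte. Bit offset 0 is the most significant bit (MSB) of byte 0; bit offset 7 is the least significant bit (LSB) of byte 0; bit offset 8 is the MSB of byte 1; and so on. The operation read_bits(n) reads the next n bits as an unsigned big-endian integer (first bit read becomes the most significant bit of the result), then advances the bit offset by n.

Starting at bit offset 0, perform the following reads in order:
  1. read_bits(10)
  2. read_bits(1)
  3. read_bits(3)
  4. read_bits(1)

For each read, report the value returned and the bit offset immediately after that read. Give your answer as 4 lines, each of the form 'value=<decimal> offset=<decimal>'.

Answer: value=739 offset=10
value=0 offset=11
value=0 offset=14
value=0 offset=15

Derivation:
Read 1: bits[0:10] width=10 -> value=739 (bin 1011100011); offset now 10 = byte 1 bit 2; 30 bits remain
Read 2: bits[10:11] width=1 -> value=0 (bin 0); offset now 11 = byte 1 bit 3; 29 bits remain
Read 3: bits[11:14] width=3 -> value=0 (bin 000); offset now 14 = byte 1 bit 6; 26 bits remain
Read 4: bits[14:15] width=1 -> value=0 (bin 0); offset now 15 = byte 1 bit 7; 25 bits remain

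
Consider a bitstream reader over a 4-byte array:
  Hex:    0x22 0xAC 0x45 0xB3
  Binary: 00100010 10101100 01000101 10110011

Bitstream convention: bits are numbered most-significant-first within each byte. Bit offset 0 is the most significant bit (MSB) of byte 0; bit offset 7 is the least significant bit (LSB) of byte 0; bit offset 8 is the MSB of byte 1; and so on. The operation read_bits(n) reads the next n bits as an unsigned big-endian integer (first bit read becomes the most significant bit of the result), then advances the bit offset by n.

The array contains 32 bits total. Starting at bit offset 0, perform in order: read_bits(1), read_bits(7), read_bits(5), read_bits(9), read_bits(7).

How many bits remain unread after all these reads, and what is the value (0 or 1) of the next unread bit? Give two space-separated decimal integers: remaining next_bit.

Answer: 3 0

Derivation:
Read 1: bits[0:1] width=1 -> value=0 (bin 0); offset now 1 = byte 0 bit 1; 31 bits remain
Read 2: bits[1:8] width=7 -> value=34 (bin 0100010); offset now 8 = byte 1 bit 0; 24 bits remain
Read 3: bits[8:13] width=5 -> value=21 (bin 10101); offset now 13 = byte 1 bit 5; 19 bits remain
Read 4: bits[13:22] width=9 -> value=273 (bin 100010001); offset now 22 = byte 2 bit 6; 10 bits remain
Read 5: bits[22:29] width=7 -> value=54 (bin 0110110); offset now 29 = byte 3 bit 5; 3 bits remain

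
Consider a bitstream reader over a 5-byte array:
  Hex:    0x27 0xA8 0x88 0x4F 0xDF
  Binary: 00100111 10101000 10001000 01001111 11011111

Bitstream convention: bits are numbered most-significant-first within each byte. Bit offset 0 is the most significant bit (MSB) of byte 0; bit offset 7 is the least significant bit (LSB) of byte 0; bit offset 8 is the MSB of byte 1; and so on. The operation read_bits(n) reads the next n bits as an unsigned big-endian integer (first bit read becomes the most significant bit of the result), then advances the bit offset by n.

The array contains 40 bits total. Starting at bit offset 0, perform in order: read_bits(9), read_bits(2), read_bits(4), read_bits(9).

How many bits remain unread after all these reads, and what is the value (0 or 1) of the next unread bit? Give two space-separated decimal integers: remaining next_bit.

Answer: 16 0

Derivation:
Read 1: bits[0:9] width=9 -> value=79 (bin 001001111); offset now 9 = byte 1 bit 1; 31 bits remain
Read 2: bits[9:11] width=2 -> value=1 (bin 01); offset now 11 = byte 1 bit 3; 29 bits remain
Read 3: bits[11:15] width=4 -> value=4 (bin 0100); offset now 15 = byte 1 bit 7; 25 bits remain
Read 4: bits[15:24] width=9 -> value=136 (bin 010001000); offset now 24 = byte 3 bit 0; 16 bits remain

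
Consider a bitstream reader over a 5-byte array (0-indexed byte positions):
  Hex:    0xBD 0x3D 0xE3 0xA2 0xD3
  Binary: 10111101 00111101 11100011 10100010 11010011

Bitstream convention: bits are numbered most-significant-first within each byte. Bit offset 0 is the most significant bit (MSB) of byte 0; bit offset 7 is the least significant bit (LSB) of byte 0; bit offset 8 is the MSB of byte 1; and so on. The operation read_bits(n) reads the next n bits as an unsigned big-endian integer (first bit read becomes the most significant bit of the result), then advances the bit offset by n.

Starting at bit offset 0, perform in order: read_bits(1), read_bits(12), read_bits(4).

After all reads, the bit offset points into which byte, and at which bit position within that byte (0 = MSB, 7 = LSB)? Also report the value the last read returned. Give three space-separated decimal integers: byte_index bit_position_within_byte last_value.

Answer: 2 1 11

Derivation:
Read 1: bits[0:1] width=1 -> value=1 (bin 1); offset now 1 = byte 0 bit 1; 39 bits remain
Read 2: bits[1:13] width=12 -> value=1959 (bin 011110100111); offset now 13 = byte 1 bit 5; 27 bits remain
Read 3: bits[13:17] width=4 -> value=11 (bin 1011); offset now 17 = byte 2 bit 1; 23 bits remain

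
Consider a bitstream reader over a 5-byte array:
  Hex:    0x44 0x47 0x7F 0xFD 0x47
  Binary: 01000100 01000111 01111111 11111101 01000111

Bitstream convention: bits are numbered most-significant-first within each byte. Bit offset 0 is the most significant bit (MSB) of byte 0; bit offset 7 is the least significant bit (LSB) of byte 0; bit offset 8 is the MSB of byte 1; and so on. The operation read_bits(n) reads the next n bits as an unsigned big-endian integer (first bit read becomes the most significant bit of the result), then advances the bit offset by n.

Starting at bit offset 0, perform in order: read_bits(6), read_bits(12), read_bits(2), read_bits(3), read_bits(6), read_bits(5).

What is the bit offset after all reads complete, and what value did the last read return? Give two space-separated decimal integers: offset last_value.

Answer: 34 21

Derivation:
Read 1: bits[0:6] width=6 -> value=17 (bin 010001); offset now 6 = byte 0 bit 6; 34 bits remain
Read 2: bits[6:18] width=12 -> value=285 (bin 000100011101); offset now 18 = byte 2 bit 2; 22 bits remain
Read 3: bits[18:20] width=2 -> value=3 (bin 11); offset now 20 = byte 2 bit 4; 20 bits remain
Read 4: bits[20:23] width=3 -> value=7 (bin 111); offset now 23 = byte 2 bit 7; 17 bits remain
Read 5: bits[23:29] width=6 -> value=63 (bin 111111); offset now 29 = byte 3 bit 5; 11 bits remain
Read 6: bits[29:34] width=5 -> value=21 (bin 10101); offset now 34 = byte 4 bit 2; 6 bits remain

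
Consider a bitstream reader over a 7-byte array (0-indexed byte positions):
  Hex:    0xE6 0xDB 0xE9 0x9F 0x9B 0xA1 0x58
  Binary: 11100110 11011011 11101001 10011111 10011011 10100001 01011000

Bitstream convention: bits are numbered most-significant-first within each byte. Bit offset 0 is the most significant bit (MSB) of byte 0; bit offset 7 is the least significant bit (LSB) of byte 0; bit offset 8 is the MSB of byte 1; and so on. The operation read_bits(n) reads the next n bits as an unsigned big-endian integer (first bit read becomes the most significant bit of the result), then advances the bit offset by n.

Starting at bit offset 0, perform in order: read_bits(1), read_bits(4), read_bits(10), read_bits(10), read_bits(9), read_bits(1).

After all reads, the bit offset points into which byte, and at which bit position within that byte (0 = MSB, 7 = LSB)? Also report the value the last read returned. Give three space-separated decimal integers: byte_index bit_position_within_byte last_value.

Answer: 4 3 0

Derivation:
Read 1: bits[0:1] width=1 -> value=1 (bin 1); offset now 1 = byte 0 bit 1; 55 bits remain
Read 2: bits[1:5] width=4 -> value=12 (bin 1100); offset now 5 = byte 0 bit 5; 51 bits remain
Read 3: bits[5:15] width=10 -> value=877 (bin 1101101101); offset now 15 = byte 1 bit 7; 41 bits remain
Read 4: bits[15:25] width=10 -> value=979 (bin 1111010011); offset now 25 = byte 3 bit 1; 31 bits remain
Read 5: bits[25:34] width=9 -> value=126 (bin 001111110); offset now 34 = byte 4 bit 2; 22 bits remain
Read 6: bits[34:35] width=1 -> value=0 (bin 0); offset now 35 = byte 4 bit 3; 21 bits remain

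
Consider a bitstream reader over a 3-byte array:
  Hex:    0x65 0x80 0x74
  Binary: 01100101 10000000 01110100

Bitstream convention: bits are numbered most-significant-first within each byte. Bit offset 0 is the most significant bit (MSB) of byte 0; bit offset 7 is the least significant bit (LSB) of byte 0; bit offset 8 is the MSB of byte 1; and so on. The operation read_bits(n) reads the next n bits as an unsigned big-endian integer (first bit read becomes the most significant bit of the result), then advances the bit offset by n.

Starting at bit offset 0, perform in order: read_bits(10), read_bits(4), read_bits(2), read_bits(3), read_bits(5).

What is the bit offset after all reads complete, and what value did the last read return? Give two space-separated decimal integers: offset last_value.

Read 1: bits[0:10] width=10 -> value=406 (bin 0110010110); offset now 10 = byte 1 bit 2; 14 bits remain
Read 2: bits[10:14] width=4 -> value=0 (bin 0000); offset now 14 = byte 1 bit 6; 10 bits remain
Read 3: bits[14:16] width=2 -> value=0 (bin 00); offset now 16 = byte 2 bit 0; 8 bits remain
Read 4: bits[16:19] width=3 -> value=3 (bin 011); offset now 19 = byte 2 bit 3; 5 bits remain
Read 5: bits[19:24] width=5 -> value=20 (bin 10100); offset now 24 = byte 3 bit 0; 0 bits remain

Answer: 24 20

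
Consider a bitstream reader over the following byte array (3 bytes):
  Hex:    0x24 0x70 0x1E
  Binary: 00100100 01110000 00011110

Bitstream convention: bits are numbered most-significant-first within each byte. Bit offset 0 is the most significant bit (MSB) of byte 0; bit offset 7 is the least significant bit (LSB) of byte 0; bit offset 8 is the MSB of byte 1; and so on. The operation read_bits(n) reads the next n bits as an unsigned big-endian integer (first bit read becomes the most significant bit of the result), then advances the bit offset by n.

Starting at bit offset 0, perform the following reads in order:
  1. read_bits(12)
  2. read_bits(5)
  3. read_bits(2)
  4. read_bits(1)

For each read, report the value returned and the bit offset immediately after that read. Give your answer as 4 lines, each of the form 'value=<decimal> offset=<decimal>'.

Read 1: bits[0:12] width=12 -> value=583 (bin 001001000111); offset now 12 = byte 1 bit 4; 12 bits remain
Read 2: bits[12:17] width=5 -> value=0 (bin 00000); offset now 17 = byte 2 bit 1; 7 bits remain
Read 3: bits[17:19] width=2 -> value=0 (bin 00); offset now 19 = byte 2 bit 3; 5 bits remain
Read 4: bits[19:20] width=1 -> value=1 (bin 1); offset now 20 = byte 2 bit 4; 4 bits remain

Answer: value=583 offset=12
value=0 offset=17
value=0 offset=19
value=1 offset=20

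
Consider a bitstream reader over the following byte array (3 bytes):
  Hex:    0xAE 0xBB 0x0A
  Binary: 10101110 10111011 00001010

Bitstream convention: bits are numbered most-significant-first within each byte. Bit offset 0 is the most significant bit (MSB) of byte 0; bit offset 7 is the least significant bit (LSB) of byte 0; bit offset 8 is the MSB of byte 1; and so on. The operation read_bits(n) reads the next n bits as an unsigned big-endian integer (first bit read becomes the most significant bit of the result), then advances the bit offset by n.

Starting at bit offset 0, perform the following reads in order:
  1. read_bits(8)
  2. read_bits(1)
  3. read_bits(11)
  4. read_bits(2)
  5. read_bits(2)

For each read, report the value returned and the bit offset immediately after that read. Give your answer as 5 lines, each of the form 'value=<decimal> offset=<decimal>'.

Answer: value=174 offset=8
value=1 offset=9
value=944 offset=20
value=2 offset=22
value=2 offset=24

Derivation:
Read 1: bits[0:8] width=8 -> value=174 (bin 10101110); offset now 8 = byte 1 bit 0; 16 bits remain
Read 2: bits[8:9] width=1 -> value=1 (bin 1); offset now 9 = byte 1 bit 1; 15 bits remain
Read 3: bits[9:20] width=11 -> value=944 (bin 01110110000); offset now 20 = byte 2 bit 4; 4 bits remain
Read 4: bits[20:22] width=2 -> value=2 (bin 10); offset now 22 = byte 2 bit 6; 2 bits remain
Read 5: bits[22:24] width=2 -> value=2 (bin 10); offset now 24 = byte 3 bit 0; 0 bits remain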